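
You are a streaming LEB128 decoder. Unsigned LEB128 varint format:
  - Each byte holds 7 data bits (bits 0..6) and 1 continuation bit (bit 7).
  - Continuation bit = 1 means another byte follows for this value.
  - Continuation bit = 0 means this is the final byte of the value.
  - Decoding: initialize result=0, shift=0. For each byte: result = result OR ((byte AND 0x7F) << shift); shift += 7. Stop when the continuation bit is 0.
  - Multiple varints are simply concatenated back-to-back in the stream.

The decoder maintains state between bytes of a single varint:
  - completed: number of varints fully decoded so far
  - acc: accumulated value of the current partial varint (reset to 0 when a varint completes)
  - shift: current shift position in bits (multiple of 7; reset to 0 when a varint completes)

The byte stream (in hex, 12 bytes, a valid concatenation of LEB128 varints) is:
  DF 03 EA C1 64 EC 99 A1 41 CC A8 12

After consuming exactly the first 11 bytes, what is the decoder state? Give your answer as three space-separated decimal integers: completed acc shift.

byte[0]=0xDF cont=1 payload=0x5F: acc |= 95<<0 -> completed=0 acc=95 shift=7
byte[1]=0x03 cont=0 payload=0x03: varint #1 complete (value=479); reset -> completed=1 acc=0 shift=0
byte[2]=0xEA cont=1 payload=0x6A: acc |= 106<<0 -> completed=1 acc=106 shift=7
byte[3]=0xC1 cont=1 payload=0x41: acc |= 65<<7 -> completed=1 acc=8426 shift=14
byte[4]=0x64 cont=0 payload=0x64: varint #2 complete (value=1646826); reset -> completed=2 acc=0 shift=0
byte[5]=0xEC cont=1 payload=0x6C: acc |= 108<<0 -> completed=2 acc=108 shift=7
byte[6]=0x99 cont=1 payload=0x19: acc |= 25<<7 -> completed=2 acc=3308 shift=14
byte[7]=0xA1 cont=1 payload=0x21: acc |= 33<<14 -> completed=2 acc=543980 shift=21
byte[8]=0x41 cont=0 payload=0x41: varint #3 complete (value=136858860); reset -> completed=3 acc=0 shift=0
byte[9]=0xCC cont=1 payload=0x4C: acc |= 76<<0 -> completed=3 acc=76 shift=7
byte[10]=0xA8 cont=1 payload=0x28: acc |= 40<<7 -> completed=3 acc=5196 shift=14

Answer: 3 5196 14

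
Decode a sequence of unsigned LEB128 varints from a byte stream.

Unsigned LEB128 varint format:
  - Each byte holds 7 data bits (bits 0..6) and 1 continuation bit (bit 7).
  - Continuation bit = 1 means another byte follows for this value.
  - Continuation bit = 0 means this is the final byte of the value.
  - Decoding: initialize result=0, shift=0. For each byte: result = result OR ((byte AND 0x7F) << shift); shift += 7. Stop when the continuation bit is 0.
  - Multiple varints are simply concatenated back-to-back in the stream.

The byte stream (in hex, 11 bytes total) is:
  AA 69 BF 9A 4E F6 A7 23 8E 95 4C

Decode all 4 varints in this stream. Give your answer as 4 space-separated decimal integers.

Answer: 13482 1281343 578550 1247886

Derivation:
  byte[0]=0xAA cont=1 payload=0x2A=42: acc |= 42<<0 -> acc=42 shift=7
  byte[1]=0x69 cont=0 payload=0x69=105: acc |= 105<<7 -> acc=13482 shift=14 [end]
Varint 1: bytes[0:2] = AA 69 -> value 13482 (2 byte(s))
  byte[2]=0xBF cont=1 payload=0x3F=63: acc |= 63<<0 -> acc=63 shift=7
  byte[3]=0x9A cont=1 payload=0x1A=26: acc |= 26<<7 -> acc=3391 shift=14
  byte[4]=0x4E cont=0 payload=0x4E=78: acc |= 78<<14 -> acc=1281343 shift=21 [end]
Varint 2: bytes[2:5] = BF 9A 4E -> value 1281343 (3 byte(s))
  byte[5]=0xF6 cont=1 payload=0x76=118: acc |= 118<<0 -> acc=118 shift=7
  byte[6]=0xA7 cont=1 payload=0x27=39: acc |= 39<<7 -> acc=5110 shift=14
  byte[7]=0x23 cont=0 payload=0x23=35: acc |= 35<<14 -> acc=578550 shift=21 [end]
Varint 3: bytes[5:8] = F6 A7 23 -> value 578550 (3 byte(s))
  byte[8]=0x8E cont=1 payload=0x0E=14: acc |= 14<<0 -> acc=14 shift=7
  byte[9]=0x95 cont=1 payload=0x15=21: acc |= 21<<7 -> acc=2702 shift=14
  byte[10]=0x4C cont=0 payload=0x4C=76: acc |= 76<<14 -> acc=1247886 shift=21 [end]
Varint 4: bytes[8:11] = 8E 95 4C -> value 1247886 (3 byte(s))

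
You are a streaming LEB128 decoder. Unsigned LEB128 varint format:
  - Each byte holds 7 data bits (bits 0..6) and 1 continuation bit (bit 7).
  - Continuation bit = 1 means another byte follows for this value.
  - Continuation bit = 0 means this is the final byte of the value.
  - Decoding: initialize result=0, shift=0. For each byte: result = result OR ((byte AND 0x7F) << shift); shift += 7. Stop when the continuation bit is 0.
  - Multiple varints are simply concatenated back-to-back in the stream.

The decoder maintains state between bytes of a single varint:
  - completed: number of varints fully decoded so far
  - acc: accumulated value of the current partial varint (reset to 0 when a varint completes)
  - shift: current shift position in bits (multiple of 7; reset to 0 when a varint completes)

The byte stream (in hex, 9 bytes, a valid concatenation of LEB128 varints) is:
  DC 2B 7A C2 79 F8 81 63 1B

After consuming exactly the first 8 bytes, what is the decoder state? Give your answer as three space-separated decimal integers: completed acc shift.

byte[0]=0xDC cont=1 payload=0x5C: acc |= 92<<0 -> completed=0 acc=92 shift=7
byte[1]=0x2B cont=0 payload=0x2B: varint #1 complete (value=5596); reset -> completed=1 acc=0 shift=0
byte[2]=0x7A cont=0 payload=0x7A: varint #2 complete (value=122); reset -> completed=2 acc=0 shift=0
byte[3]=0xC2 cont=1 payload=0x42: acc |= 66<<0 -> completed=2 acc=66 shift=7
byte[4]=0x79 cont=0 payload=0x79: varint #3 complete (value=15554); reset -> completed=3 acc=0 shift=0
byte[5]=0xF8 cont=1 payload=0x78: acc |= 120<<0 -> completed=3 acc=120 shift=7
byte[6]=0x81 cont=1 payload=0x01: acc |= 1<<7 -> completed=3 acc=248 shift=14
byte[7]=0x63 cont=0 payload=0x63: varint #4 complete (value=1622264); reset -> completed=4 acc=0 shift=0

Answer: 4 0 0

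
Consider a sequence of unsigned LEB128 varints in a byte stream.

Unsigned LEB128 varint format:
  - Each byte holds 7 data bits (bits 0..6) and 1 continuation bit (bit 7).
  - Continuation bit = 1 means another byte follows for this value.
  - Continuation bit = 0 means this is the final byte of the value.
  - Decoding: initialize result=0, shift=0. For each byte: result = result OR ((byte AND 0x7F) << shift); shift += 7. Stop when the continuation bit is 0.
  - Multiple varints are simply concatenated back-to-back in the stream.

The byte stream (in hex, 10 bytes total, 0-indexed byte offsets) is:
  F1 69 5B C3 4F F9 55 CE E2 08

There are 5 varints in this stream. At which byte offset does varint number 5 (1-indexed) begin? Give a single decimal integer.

  byte[0]=0xF1 cont=1 payload=0x71=113: acc |= 113<<0 -> acc=113 shift=7
  byte[1]=0x69 cont=0 payload=0x69=105: acc |= 105<<7 -> acc=13553 shift=14 [end]
Varint 1: bytes[0:2] = F1 69 -> value 13553 (2 byte(s))
  byte[2]=0x5B cont=0 payload=0x5B=91: acc |= 91<<0 -> acc=91 shift=7 [end]
Varint 2: bytes[2:3] = 5B -> value 91 (1 byte(s))
  byte[3]=0xC3 cont=1 payload=0x43=67: acc |= 67<<0 -> acc=67 shift=7
  byte[4]=0x4F cont=0 payload=0x4F=79: acc |= 79<<7 -> acc=10179 shift=14 [end]
Varint 3: bytes[3:5] = C3 4F -> value 10179 (2 byte(s))
  byte[5]=0xF9 cont=1 payload=0x79=121: acc |= 121<<0 -> acc=121 shift=7
  byte[6]=0x55 cont=0 payload=0x55=85: acc |= 85<<7 -> acc=11001 shift=14 [end]
Varint 4: bytes[5:7] = F9 55 -> value 11001 (2 byte(s))
  byte[7]=0xCE cont=1 payload=0x4E=78: acc |= 78<<0 -> acc=78 shift=7
  byte[8]=0xE2 cont=1 payload=0x62=98: acc |= 98<<7 -> acc=12622 shift=14
  byte[9]=0x08 cont=0 payload=0x08=8: acc |= 8<<14 -> acc=143694 shift=21 [end]
Varint 5: bytes[7:10] = CE E2 08 -> value 143694 (3 byte(s))

Answer: 7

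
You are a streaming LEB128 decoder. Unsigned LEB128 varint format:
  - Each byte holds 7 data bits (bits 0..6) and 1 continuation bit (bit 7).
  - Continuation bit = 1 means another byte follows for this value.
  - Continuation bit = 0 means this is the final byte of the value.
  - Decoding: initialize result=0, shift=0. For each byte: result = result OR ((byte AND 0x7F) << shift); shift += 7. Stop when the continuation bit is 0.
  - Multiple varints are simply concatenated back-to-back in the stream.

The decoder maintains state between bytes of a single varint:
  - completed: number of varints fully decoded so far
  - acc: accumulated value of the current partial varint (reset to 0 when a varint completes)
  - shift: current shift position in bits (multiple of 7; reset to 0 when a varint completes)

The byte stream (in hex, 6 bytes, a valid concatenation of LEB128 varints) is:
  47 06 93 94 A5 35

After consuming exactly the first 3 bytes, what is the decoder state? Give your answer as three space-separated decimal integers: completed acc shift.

byte[0]=0x47 cont=0 payload=0x47: varint #1 complete (value=71); reset -> completed=1 acc=0 shift=0
byte[1]=0x06 cont=0 payload=0x06: varint #2 complete (value=6); reset -> completed=2 acc=0 shift=0
byte[2]=0x93 cont=1 payload=0x13: acc |= 19<<0 -> completed=2 acc=19 shift=7

Answer: 2 19 7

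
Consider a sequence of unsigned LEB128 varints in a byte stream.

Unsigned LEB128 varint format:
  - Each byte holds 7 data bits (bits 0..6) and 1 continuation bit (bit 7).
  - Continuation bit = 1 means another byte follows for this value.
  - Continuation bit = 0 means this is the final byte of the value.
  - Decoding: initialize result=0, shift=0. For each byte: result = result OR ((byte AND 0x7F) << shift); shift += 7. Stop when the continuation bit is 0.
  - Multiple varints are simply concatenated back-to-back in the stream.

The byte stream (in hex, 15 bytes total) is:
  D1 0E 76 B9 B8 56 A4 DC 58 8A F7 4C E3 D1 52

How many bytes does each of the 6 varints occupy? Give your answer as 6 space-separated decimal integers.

Answer: 2 1 3 3 3 3

Derivation:
  byte[0]=0xD1 cont=1 payload=0x51=81: acc |= 81<<0 -> acc=81 shift=7
  byte[1]=0x0E cont=0 payload=0x0E=14: acc |= 14<<7 -> acc=1873 shift=14 [end]
Varint 1: bytes[0:2] = D1 0E -> value 1873 (2 byte(s))
  byte[2]=0x76 cont=0 payload=0x76=118: acc |= 118<<0 -> acc=118 shift=7 [end]
Varint 2: bytes[2:3] = 76 -> value 118 (1 byte(s))
  byte[3]=0xB9 cont=1 payload=0x39=57: acc |= 57<<0 -> acc=57 shift=7
  byte[4]=0xB8 cont=1 payload=0x38=56: acc |= 56<<7 -> acc=7225 shift=14
  byte[5]=0x56 cont=0 payload=0x56=86: acc |= 86<<14 -> acc=1416249 shift=21 [end]
Varint 3: bytes[3:6] = B9 B8 56 -> value 1416249 (3 byte(s))
  byte[6]=0xA4 cont=1 payload=0x24=36: acc |= 36<<0 -> acc=36 shift=7
  byte[7]=0xDC cont=1 payload=0x5C=92: acc |= 92<<7 -> acc=11812 shift=14
  byte[8]=0x58 cont=0 payload=0x58=88: acc |= 88<<14 -> acc=1453604 shift=21 [end]
Varint 4: bytes[6:9] = A4 DC 58 -> value 1453604 (3 byte(s))
  byte[9]=0x8A cont=1 payload=0x0A=10: acc |= 10<<0 -> acc=10 shift=7
  byte[10]=0xF7 cont=1 payload=0x77=119: acc |= 119<<7 -> acc=15242 shift=14
  byte[11]=0x4C cont=0 payload=0x4C=76: acc |= 76<<14 -> acc=1260426 shift=21 [end]
Varint 5: bytes[9:12] = 8A F7 4C -> value 1260426 (3 byte(s))
  byte[12]=0xE3 cont=1 payload=0x63=99: acc |= 99<<0 -> acc=99 shift=7
  byte[13]=0xD1 cont=1 payload=0x51=81: acc |= 81<<7 -> acc=10467 shift=14
  byte[14]=0x52 cont=0 payload=0x52=82: acc |= 82<<14 -> acc=1353955 shift=21 [end]
Varint 6: bytes[12:15] = E3 D1 52 -> value 1353955 (3 byte(s))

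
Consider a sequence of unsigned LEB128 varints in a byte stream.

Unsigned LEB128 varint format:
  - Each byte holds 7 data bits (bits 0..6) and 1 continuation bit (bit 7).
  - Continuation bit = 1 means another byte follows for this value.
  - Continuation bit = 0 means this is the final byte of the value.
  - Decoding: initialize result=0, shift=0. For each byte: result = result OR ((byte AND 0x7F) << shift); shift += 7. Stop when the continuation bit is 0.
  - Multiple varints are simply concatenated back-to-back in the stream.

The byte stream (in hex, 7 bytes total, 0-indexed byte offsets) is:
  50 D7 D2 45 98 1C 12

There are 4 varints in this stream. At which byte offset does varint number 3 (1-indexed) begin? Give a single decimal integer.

  byte[0]=0x50 cont=0 payload=0x50=80: acc |= 80<<0 -> acc=80 shift=7 [end]
Varint 1: bytes[0:1] = 50 -> value 80 (1 byte(s))
  byte[1]=0xD7 cont=1 payload=0x57=87: acc |= 87<<0 -> acc=87 shift=7
  byte[2]=0xD2 cont=1 payload=0x52=82: acc |= 82<<7 -> acc=10583 shift=14
  byte[3]=0x45 cont=0 payload=0x45=69: acc |= 69<<14 -> acc=1141079 shift=21 [end]
Varint 2: bytes[1:4] = D7 D2 45 -> value 1141079 (3 byte(s))
  byte[4]=0x98 cont=1 payload=0x18=24: acc |= 24<<0 -> acc=24 shift=7
  byte[5]=0x1C cont=0 payload=0x1C=28: acc |= 28<<7 -> acc=3608 shift=14 [end]
Varint 3: bytes[4:6] = 98 1C -> value 3608 (2 byte(s))
  byte[6]=0x12 cont=0 payload=0x12=18: acc |= 18<<0 -> acc=18 shift=7 [end]
Varint 4: bytes[6:7] = 12 -> value 18 (1 byte(s))

Answer: 4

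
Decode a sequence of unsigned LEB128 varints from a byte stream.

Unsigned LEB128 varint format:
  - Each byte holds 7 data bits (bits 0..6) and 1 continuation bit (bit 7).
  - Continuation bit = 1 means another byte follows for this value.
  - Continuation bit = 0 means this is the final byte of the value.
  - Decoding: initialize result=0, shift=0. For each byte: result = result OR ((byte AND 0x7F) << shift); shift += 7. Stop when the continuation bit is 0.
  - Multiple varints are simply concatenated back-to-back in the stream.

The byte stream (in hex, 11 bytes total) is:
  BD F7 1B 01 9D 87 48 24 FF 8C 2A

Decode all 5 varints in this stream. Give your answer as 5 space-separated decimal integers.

Answer: 457661 1 1180573 36 689791

Derivation:
  byte[0]=0xBD cont=1 payload=0x3D=61: acc |= 61<<0 -> acc=61 shift=7
  byte[1]=0xF7 cont=1 payload=0x77=119: acc |= 119<<7 -> acc=15293 shift=14
  byte[2]=0x1B cont=0 payload=0x1B=27: acc |= 27<<14 -> acc=457661 shift=21 [end]
Varint 1: bytes[0:3] = BD F7 1B -> value 457661 (3 byte(s))
  byte[3]=0x01 cont=0 payload=0x01=1: acc |= 1<<0 -> acc=1 shift=7 [end]
Varint 2: bytes[3:4] = 01 -> value 1 (1 byte(s))
  byte[4]=0x9D cont=1 payload=0x1D=29: acc |= 29<<0 -> acc=29 shift=7
  byte[5]=0x87 cont=1 payload=0x07=7: acc |= 7<<7 -> acc=925 shift=14
  byte[6]=0x48 cont=0 payload=0x48=72: acc |= 72<<14 -> acc=1180573 shift=21 [end]
Varint 3: bytes[4:7] = 9D 87 48 -> value 1180573 (3 byte(s))
  byte[7]=0x24 cont=0 payload=0x24=36: acc |= 36<<0 -> acc=36 shift=7 [end]
Varint 4: bytes[7:8] = 24 -> value 36 (1 byte(s))
  byte[8]=0xFF cont=1 payload=0x7F=127: acc |= 127<<0 -> acc=127 shift=7
  byte[9]=0x8C cont=1 payload=0x0C=12: acc |= 12<<7 -> acc=1663 shift=14
  byte[10]=0x2A cont=0 payload=0x2A=42: acc |= 42<<14 -> acc=689791 shift=21 [end]
Varint 5: bytes[8:11] = FF 8C 2A -> value 689791 (3 byte(s))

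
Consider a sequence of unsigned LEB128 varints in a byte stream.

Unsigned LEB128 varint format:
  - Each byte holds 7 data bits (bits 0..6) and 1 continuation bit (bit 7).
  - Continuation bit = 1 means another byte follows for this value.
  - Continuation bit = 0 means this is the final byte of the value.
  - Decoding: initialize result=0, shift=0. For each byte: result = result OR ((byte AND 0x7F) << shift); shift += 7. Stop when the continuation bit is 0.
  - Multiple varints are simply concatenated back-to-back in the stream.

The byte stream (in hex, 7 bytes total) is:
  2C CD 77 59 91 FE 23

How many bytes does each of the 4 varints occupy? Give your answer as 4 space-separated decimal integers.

Answer: 1 2 1 3

Derivation:
  byte[0]=0x2C cont=0 payload=0x2C=44: acc |= 44<<0 -> acc=44 shift=7 [end]
Varint 1: bytes[0:1] = 2C -> value 44 (1 byte(s))
  byte[1]=0xCD cont=1 payload=0x4D=77: acc |= 77<<0 -> acc=77 shift=7
  byte[2]=0x77 cont=0 payload=0x77=119: acc |= 119<<7 -> acc=15309 shift=14 [end]
Varint 2: bytes[1:3] = CD 77 -> value 15309 (2 byte(s))
  byte[3]=0x59 cont=0 payload=0x59=89: acc |= 89<<0 -> acc=89 shift=7 [end]
Varint 3: bytes[3:4] = 59 -> value 89 (1 byte(s))
  byte[4]=0x91 cont=1 payload=0x11=17: acc |= 17<<0 -> acc=17 shift=7
  byte[5]=0xFE cont=1 payload=0x7E=126: acc |= 126<<7 -> acc=16145 shift=14
  byte[6]=0x23 cont=0 payload=0x23=35: acc |= 35<<14 -> acc=589585 shift=21 [end]
Varint 4: bytes[4:7] = 91 FE 23 -> value 589585 (3 byte(s))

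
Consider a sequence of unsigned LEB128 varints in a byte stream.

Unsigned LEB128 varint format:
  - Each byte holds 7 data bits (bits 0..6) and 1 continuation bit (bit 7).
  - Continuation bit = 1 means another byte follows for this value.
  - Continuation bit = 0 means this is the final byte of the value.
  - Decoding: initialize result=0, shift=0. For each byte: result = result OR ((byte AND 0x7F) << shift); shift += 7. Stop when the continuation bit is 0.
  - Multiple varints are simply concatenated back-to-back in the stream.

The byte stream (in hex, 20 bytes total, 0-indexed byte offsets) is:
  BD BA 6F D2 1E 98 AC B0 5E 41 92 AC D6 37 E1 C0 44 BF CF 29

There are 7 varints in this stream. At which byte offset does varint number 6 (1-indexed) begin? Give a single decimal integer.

  byte[0]=0xBD cont=1 payload=0x3D=61: acc |= 61<<0 -> acc=61 shift=7
  byte[1]=0xBA cont=1 payload=0x3A=58: acc |= 58<<7 -> acc=7485 shift=14
  byte[2]=0x6F cont=0 payload=0x6F=111: acc |= 111<<14 -> acc=1826109 shift=21 [end]
Varint 1: bytes[0:3] = BD BA 6F -> value 1826109 (3 byte(s))
  byte[3]=0xD2 cont=1 payload=0x52=82: acc |= 82<<0 -> acc=82 shift=7
  byte[4]=0x1E cont=0 payload=0x1E=30: acc |= 30<<7 -> acc=3922 shift=14 [end]
Varint 2: bytes[3:5] = D2 1E -> value 3922 (2 byte(s))
  byte[5]=0x98 cont=1 payload=0x18=24: acc |= 24<<0 -> acc=24 shift=7
  byte[6]=0xAC cont=1 payload=0x2C=44: acc |= 44<<7 -> acc=5656 shift=14
  byte[7]=0xB0 cont=1 payload=0x30=48: acc |= 48<<14 -> acc=792088 shift=21
  byte[8]=0x5E cont=0 payload=0x5E=94: acc |= 94<<21 -> acc=197924376 shift=28 [end]
Varint 3: bytes[5:9] = 98 AC B0 5E -> value 197924376 (4 byte(s))
  byte[9]=0x41 cont=0 payload=0x41=65: acc |= 65<<0 -> acc=65 shift=7 [end]
Varint 4: bytes[9:10] = 41 -> value 65 (1 byte(s))
  byte[10]=0x92 cont=1 payload=0x12=18: acc |= 18<<0 -> acc=18 shift=7
  byte[11]=0xAC cont=1 payload=0x2C=44: acc |= 44<<7 -> acc=5650 shift=14
  byte[12]=0xD6 cont=1 payload=0x56=86: acc |= 86<<14 -> acc=1414674 shift=21
  byte[13]=0x37 cont=0 payload=0x37=55: acc |= 55<<21 -> acc=116758034 shift=28 [end]
Varint 5: bytes[10:14] = 92 AC D6 37 -> value 116758034 (4 byte(s))
  byte[14]=0xE1 cont=1 payload=0x61=97: acc |= 97<<0 -> acc=97 shift=7
  byte[15]=0xC0 cont=1 payload=0x40=64: acc |= 64<<7 -> acc=8289 shift=14
  byte[16]=0x44 cont=0 payload=0x44=68: acc |= 68<<14 -> acc=1122401 shift=21 [end]
Varint 6: bytes[14:17] = E1 C0 44 -> value 1122401 (3 byte(s))
  byte[17]=0xBF cont=1 payload=0x3F=63: acc |= 63<<0 -> acc=63 shift=7
  byte[18]=0xCF cont=1 payload=0x4F=79: acc |= 79<<7 -> acc=10175 shift=14
  byte[19]=0x29 cont=0 payload=0x29=41: acc |= 41<<14 -> acc=681919 shift=21 [end]
Varint 7: bytes[17:20] = BF CF 29 -> value 681919 (3 byte(s))

Answer: 14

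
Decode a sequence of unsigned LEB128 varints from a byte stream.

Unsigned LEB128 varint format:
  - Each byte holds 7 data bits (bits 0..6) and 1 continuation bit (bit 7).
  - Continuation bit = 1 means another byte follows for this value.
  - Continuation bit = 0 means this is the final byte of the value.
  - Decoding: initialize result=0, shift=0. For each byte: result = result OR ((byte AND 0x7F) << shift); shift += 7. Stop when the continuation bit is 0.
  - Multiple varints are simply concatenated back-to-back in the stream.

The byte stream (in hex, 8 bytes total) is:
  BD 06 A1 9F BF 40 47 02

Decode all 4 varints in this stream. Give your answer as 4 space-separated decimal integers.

  byte[0]=0xBD cont=1 payload=0x3D=61: acc |= 61<<0 -> acc=61 shift=7
  byte[1]=0x06 cont=0 payload=0x06=6: acc |= 6<<7 -> acc=829 shift=14 [end]
Varint 1: bytes[0:2] = BD 06 -> value 829 (2 byte(s))
  byte[2]=0xA1 cont=1 payload=0x21=33: acc |= 33<<0 -> acc=33 shift=7
  byte[3]=0x9F cont=1 payload=0x1F=31: acc |= 31<<7 -> acc=4001 shift=14
  byte[4]=0xBF cont=1 payload=0x3F=63: acc |= 63<<14 -> acc=1036193 shift=21
  byte[5]=0x40 cont=0 payload=0x40=64: acc |= 64<<21 -> acc=135253921 shift=28 [end]
Varint 2: bytes[2:6] = A1 9F BF 40 -> value 135253921 (4 byte(s))
  byte[6]=0x47 cont=0 payload=0x47=71: acc |= 71<<0 -> acc=71 shift=7 [end]
Varint 3: bytes[6:7] = 47 -> value 71 (1 byte(s))
  byte[7]=0x02 cont=0 payload=0x02=2: acc |= 2<<0 -> acc=2 shift=7 [end]
Varint 4: bytes[7:8] = 02 -> value 2 (1 byte(s))

Answer: 829 135253921 71 2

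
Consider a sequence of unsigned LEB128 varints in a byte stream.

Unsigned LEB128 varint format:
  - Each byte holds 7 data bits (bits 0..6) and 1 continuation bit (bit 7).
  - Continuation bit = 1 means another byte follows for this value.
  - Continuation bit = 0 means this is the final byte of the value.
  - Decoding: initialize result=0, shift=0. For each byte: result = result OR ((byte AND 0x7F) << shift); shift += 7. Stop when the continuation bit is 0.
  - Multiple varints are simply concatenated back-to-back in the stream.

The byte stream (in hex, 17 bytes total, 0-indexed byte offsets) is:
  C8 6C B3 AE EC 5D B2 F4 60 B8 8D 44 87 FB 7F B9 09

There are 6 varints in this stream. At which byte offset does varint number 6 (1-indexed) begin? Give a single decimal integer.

Answer: 15

Derivation:
  byte[0]=0xC8 cont=1 payload=0x48=72: acc |= 72<<0 -> acc=72 shift=7
  byte[1]=0x6C cont=0 payload=0x6C=108: acc |= 108<<7 -> acc=13896 shift=14 [end]
Varint 1: bytes[0:2] = C8 6C -> value 13896 (2 byte(s))
  byte[2]=0xB3 cont=1 payload=0x33=51: acc |= 51<<0 -> acc=51 shift=7
  byte[3]=0xAE cont=1 payload=0x2E=46: acc |= 46<<7 -> acc=5939 shift=14
  byte[4]=0xEC cont=1 payload=0x6C=108: acc |= 108<<14 -> acc=1775411 shift=21
  byte[5]=0x5D cont=0 payload=0x5D=93: acc |= 93<<21 -> acc=196810547 shift=28 [end]
Varint 2: bytes[2:6] = B3 AE EC 5D -> value 196810547 (4 byte(s))
  byte[6]=0xB2 cont=1 payload=0x32=50: acc |= 50<<0 -> acc=50 shift=7
  byte[7]=0xF4 cont=1 payload=0x74=116: acc |= 116<<7 -> acc=14898 shift=14
  byte[8]=0x60 cont=0 payload=0x60=96: acc |= 96<<14 -> acc=1587762 shift=21 [end]
Varint 3: bytes[6:9] = B2 F4 60 -> value 1587762 (3 byte(s))
  byte[9]=0xB8 cont=1 payload=0x38=56: acc |= 56<<0 -> acc=56 shift=7
  byte[10]=0x8D cont=1 payload=0x0D=13: acc |= 13<<7 -> acc=1720 shift=14
  byte[11]=0x44 cont=0 payload=0x44=68: acc |= 68<<14 -> acc=1115832 shift=21 [end]
Varint 4: bytes[9:12] = B8 8D 44 -> value 1115832 (3 byte(s))
  byte[12]=0x87 cont=1 payload=0x07=7: acc |= 7<<0 -> acc=7 shift=7
  byte[13]=0xFB cont=1 payload=0x7B=123: acc |= 123<<7 -> acc=15751 shift=14
  byte[14]=0x7F cont=0 payload=0x7F=127: acc |= 127<<14 -> acc=2096519 shift=21 [end]
Varint 5: bytes[12:15] = 87 FB 7F -> value 2096519 (3 byte(s))
  byte[15]=0xB9 cont=1 payload=0x39=57: acc |= 57<<0 -> acc=57 shift=7
  byte[16]=0x09 cont=0 payload=0x09=9: acc |= 9<<7 -> acc=1209 shift=14 [end]
Varint 6: bytes[15:17] = B9 09 -> value 1209 (2 byte(s))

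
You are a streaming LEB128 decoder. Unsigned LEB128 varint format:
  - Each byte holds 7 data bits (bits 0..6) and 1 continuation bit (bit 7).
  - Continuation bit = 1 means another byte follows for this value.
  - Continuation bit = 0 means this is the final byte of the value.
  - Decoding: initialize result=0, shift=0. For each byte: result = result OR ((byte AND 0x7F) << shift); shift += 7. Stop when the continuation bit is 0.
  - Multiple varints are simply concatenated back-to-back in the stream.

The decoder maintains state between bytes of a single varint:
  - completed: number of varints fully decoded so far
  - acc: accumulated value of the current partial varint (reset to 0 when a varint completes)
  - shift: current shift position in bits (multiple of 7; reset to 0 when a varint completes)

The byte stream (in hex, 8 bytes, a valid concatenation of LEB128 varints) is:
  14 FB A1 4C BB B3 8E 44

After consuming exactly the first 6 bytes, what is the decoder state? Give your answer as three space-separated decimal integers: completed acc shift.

byte[0]=0x14 cont=0 payload=0x14: varint #1 complete (value=20); reset -> completed=1 acc=0 shift=0
byte[1]=0xFB cont=1 payload=0x7B: acc |= 123<<0 -> completed=1 acc=123 shift=7
byte[2]=0xA1 cont=1 payload=0x21: acc |= 33<<7 -> completed=1 acc=4347 shift=14
byte[3]=0x4C cont=0 payload=0x4C: varint #2 complete (value=1249531); reset -> completed=2 acc=0 shift=0
byte[4]=0xBB cont=1 payload=0x3B: acc |= 59<<0 -> completed=2 acc=59 shift=7
byte[5]=0xB3 cont=1 payload=0x33: acc |= 51<<7 -> completed=2 acc=6587 shift=14

Answer: 2 6587 14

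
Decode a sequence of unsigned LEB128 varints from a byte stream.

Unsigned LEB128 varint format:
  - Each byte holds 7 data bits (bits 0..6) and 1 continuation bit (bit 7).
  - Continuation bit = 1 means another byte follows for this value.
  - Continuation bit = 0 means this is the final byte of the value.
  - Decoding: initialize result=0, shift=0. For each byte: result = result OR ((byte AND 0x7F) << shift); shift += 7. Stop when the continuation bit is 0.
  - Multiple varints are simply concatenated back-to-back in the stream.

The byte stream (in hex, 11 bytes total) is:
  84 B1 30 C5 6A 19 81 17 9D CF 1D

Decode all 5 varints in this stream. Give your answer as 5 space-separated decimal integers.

  byte[0]=0x84 cont=1 payload=0x04=4: acc |= 4<<0 -> acc=4 shift=7
  byte[1]=0xB1 cont=1 payload=0x31=49: acc |= 49<<7 -> acc=6276 shift=14
  byte[2]=0x30 cont=0 payload=0x30=48: acc |= 48<<14 -> acc=792708 shift=21 [end]
Varint 1: bytes[0:3] = 84 B1 30 -> value 792708 (3 byte(s))
  byte[3]=0xC5 cont=1 payload=0x45=69: acc |= 69<<0 -> acc=69 shift=7
  byte[4]=0x6A cont=0 payload=0x6A=106: acc |= 106<<7 -> acc=13637 shift=14 [end]
Varint 2: bytes[3:5] = C5 6A -> value 13637 (2 byte(s))
  byte[5]=0x19 cont=0 payload=0x19=25: acc |= 25<<0 -> acc=25 shift=7 [end]
Varint 3: bytes[5:6] = 19 -> value 25 (1 byte(s))
  byte[6]=0x81 cont=1 payload=0x01=1: acc |= 1<<0 -> acc=1 shift=7
  byte[7]=0x17 cont=0 payload=0x17=23: acc |= 23<<7 -> acc=2945 shift=14 [end]
Varint 4: bytes[6:8] = 81 17 -> value 2945 (2 byte(s))
  byte[8]=0x9D cont=1 payload=0x1D=29: acc |= 29<<0 -> acc=29 shift=7
  byte[9]=0xCF cont=1 payload=0x4F=79: acc |= 79<<7 -> acc=10141 shift=14
  byte[10]=0x1D cont=0 payload=0x1D=29: acc |= 29<<14 -> acc=485277 shift=21 [end]
Varint 5: bytes[8:11] = 9D CF 1D -> value 485277 (3 byte(s))

Answer: 792708 13637 25 2945 485277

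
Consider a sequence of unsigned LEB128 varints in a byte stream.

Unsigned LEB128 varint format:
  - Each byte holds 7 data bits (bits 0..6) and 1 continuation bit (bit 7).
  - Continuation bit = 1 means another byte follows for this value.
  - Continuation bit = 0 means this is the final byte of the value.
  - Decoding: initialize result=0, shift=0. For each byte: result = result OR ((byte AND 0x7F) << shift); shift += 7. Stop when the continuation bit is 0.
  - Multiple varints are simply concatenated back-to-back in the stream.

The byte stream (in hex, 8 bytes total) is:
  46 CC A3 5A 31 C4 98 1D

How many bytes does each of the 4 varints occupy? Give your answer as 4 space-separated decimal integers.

Answer: 1 3 1 3

Derivation:
  byte[0]=0x46 cont=0 payload=0x46=70: acc |= 70<<0 -> acc=70 shift=7 [end]
Varint 1: bytes[0:1] = 46 -> value 70 (1 byte(s))
  byte[1]=0xCC cont=1 payload=0x4C=76: acc |= 76<<0 -> acc=76 shift=7
  byte[2]=0xA3 cont=1 payload=0x23=35: acc |= 35<<7 -> acc=4556 shift=14
  byte[3]=0x5A cont=0 payload=0x5A=90: acc |= 90<<14 -> acc=1479116 shift=21 [end]
Varint 2: bytes[1:4] = CC A3 5A -> value 1479116 (3 byte(s))
  byte[4]=0x31 cont=0 payload=0x31=49: acc |= 49<<0 -> acc=49 shift=7 [end]
Varint 3: bytes[4:5] = 31 -> value 49 (1 byte(s))
  byte[5]=0xC4 cont=1 payload=0x44=68: acc |= 68<<0 -> acc=68 shift=7
  byte[6]=0x98 cont=1 payload=0x18=24: acc |= 24<<7 -> acc=3140 shift=14
  byte[7]=0x1D cont=0 payload=0x1D=29: acc |= 29<<14 -> acc=478276 shift=21 [end]
Varint 4: bytes[5:8] = C4 98 1D -> value 478276 (3 byte(s))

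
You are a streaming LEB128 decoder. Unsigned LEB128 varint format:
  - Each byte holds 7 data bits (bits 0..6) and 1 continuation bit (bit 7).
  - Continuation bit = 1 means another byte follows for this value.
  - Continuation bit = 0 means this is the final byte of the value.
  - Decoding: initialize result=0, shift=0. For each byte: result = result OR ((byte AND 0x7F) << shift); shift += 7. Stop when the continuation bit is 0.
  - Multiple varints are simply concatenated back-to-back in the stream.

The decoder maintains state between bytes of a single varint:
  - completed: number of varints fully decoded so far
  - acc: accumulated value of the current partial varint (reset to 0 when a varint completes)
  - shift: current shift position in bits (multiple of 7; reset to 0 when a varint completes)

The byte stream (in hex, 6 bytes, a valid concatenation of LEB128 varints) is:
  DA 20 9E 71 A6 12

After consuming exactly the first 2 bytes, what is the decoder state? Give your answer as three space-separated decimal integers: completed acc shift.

byte[0]=0xDA cont=1 payload=0x5A: acc |= 90<<0 -> completed=0 acc=90 shift=7
byte[1]=0x20 cont=0 payload=0x20: varint #1 complete (value=4186); reset -> completed=1 acc=0 shift=0

Answer: 1 0 0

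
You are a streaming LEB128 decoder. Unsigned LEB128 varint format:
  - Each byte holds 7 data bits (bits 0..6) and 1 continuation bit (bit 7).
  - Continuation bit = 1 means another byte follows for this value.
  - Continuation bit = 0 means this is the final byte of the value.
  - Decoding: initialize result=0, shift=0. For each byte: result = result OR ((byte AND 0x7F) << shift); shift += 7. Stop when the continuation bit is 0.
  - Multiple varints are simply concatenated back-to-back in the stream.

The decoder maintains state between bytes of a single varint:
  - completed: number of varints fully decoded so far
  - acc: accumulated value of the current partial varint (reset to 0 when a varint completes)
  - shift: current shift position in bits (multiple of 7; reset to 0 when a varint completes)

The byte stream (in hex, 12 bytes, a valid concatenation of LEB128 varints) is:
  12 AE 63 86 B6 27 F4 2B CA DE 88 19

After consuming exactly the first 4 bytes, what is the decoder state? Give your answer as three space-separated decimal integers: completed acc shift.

Answer: 2 6 7

Derivation:
byte[0]=0x12 cont=0 payload=0x12: varint #1 complete (value=18); reset -> completed=1 acc=0 shift=0
byte[1]=0xAE cont=1 payload=0x2E: acc |= 46<<0 -> completed=1 acc=46 shift=7
byte[2]=0x63 cont=0 payload=0x63: varint #2 complete (value=12718); reset -> completed=2 acc=0 shift=0
byte[3]=0x86 cont=1 payload=0x06: acc |= 6<<0 -> completed=2 acc=6 shift=7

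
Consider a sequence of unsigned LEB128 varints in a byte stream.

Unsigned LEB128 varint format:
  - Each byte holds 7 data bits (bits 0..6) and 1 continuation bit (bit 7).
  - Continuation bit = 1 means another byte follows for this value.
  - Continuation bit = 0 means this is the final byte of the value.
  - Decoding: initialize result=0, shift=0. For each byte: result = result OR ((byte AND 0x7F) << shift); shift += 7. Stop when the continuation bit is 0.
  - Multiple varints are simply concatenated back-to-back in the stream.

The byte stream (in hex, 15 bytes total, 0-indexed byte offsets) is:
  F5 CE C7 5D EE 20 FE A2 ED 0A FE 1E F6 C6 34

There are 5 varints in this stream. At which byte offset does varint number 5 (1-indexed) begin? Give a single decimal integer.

Answer: 12

Derivation:
  byte[0]=0xF5 cont=1 payload=0x75=117: acc |= 117<<0 -> acc=117 shift=7
  byte[1]=0xCE cont=1 payload=0x4E=78: acc |= 78<<7 -> acc=10101 shift=14
  byte[2]=0xC7 cont=1 payload=0x47=71: acc |= 71<<14 -> acc=1173365 shift=21
  byte[3]=0x5D cont=0 payload=0x5D=93: acc |= 93<<21 -> acc=196208501 shift=28 [end]
Varint 1: bytes[0:4] = F5 CE C7 5D -> value 196208501 (4 byte(s))
  byte[4]=0xEE cont=1 payload=0x6E=110: acc |= 110<<0 -> acc=110 shift=7
  byte[5]=0x20 cont=0 payload=0x20=32: acc |= 32<<7 -> acc=4206 shift=14 [end]
Varint 2: bytes[4:6] = EE 20 -> value 4206 (2 byte(s))
  byte[6]=0xFE cont=1 payload=0x7E=126: acc |= 126<<0 -> acc=126 shift=7
  byte[7]=0xA2 cont=1 payload=0x22=34: acc |= 34<<7 -> acc=4478 shift=14
  byte[8]=0xED cont=1 payload=0x6D=109: acc |= 109<<14 -> acc=1790334 shift=21
  byte[9]=0x0A cont=0 payload=0x0A=10: acc |= 10<<21 -> acc=22761854 shift=28 [end]
Varint 3: bytes[6:10] = FE A2 ED 0A -> value 22761854 (4 byte(s))
  byte[10]=0xFE cont=1 payload=0x7E=126: acc |= 126<<0 -> acc=126 shift=7
  byte[11]=0x1E cont=0 payload=0x1E=30: acc |= 30<<7 -> acc=3966 shift=14 [end]
Varint 4: bytes[10:12] = FE 1E -> value 3966 (2 byte(s))
  byte[12]=0xF6 cont=1 payload=0x76=118: acc |= 118<<0 -> acc=118 shift=7
  byte[13]=0xC6 cont=1 payload=0x46=70: acc |= 70<<7 -> acc=9078 shift=14
  byte[14]=0x34 cont=0 payload=0x34=52: acc |= 52<<14 -> acc=861046 shift=21 [end]
Varint 5: bytes[12:15] = F6 C6 34 -> value 861046 (3 byte(s))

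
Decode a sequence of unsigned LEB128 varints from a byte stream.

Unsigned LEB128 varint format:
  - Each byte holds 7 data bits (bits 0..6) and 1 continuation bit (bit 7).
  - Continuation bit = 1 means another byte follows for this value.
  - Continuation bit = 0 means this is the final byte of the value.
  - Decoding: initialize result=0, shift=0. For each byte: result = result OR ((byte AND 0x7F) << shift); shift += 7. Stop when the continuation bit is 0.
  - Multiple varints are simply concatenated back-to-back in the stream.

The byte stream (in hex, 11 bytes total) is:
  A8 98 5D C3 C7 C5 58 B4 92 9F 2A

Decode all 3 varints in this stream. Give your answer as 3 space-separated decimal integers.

Answer: 1526824 185689027 88590644

Derivation:
  byte[0]=0xA8 cont=1 payload=0x28=40: acc |= 40<<0 -> acc=40 shift=7
  byte[1]=0x98 cont=1 payload=0x18=24: acc |= 24<<7 -> acc=3112 shift=14
  byte[2]=0x5D cont=0 payload=0x5D=93: acc |= 93<<14 -> acc=1526824 shift=21 [end]
Varint 1: bytes[0:3] = A8 98 5D -> value 1526824 (3 byte(s))
  byte[3]=0xC3 cont=1 payload=0x43=67: acc |= 67<<0 -> acc=67 shift=7
  byte[4]=0xC7 cont=1 payload=0x47=71: acc |= 71<<7 -> acc=9155 shift=14
  byte[5]=0xC5 cont=1 payload=0x45=69: acc |= 69<<14 -> acc=1139651 shift=21
  byte[6]=0x58 cont=0 payload=0x58=88: acc |= 88<<21 -> acc=185689027 shift=28 [end]
Varint 2: bytes[3:7] = C3 C7 C5 58 -> value 185689027 (4 byte(s))
  byte[7]=0xB4 cont=1 payload=0x34=52: acc |= 52<<0 -> acc=52 shift=7
  byte[8]=0x92 cont=1 payload=0x12=18: acc |= 18<<7 -> acc=2356 shift=14
  byte[9]=0x9F cont=1 payload=0x1F=31: acc |= 31<<14 -> acc=510260 shift=21
  byte[10]=0x2A cont=0 payload=0x2A=42: acc |= 42<<21 -> acc=88590644 shift=28 [end]
Varint 3: bytes[7:11] = B4 92 9F 2A -> value 88590644 (4 byte(s))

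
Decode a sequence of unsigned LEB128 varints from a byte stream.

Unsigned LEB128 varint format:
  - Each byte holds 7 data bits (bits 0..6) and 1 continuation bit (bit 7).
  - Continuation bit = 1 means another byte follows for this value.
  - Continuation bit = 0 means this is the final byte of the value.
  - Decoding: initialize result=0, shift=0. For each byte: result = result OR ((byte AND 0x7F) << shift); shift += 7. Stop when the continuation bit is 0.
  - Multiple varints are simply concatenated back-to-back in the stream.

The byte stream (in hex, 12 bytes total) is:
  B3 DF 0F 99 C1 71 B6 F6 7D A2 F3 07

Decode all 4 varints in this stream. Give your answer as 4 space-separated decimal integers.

Answer: 257971 1859737 2063158 129442

Derivation:
  byte[0]=0xB3 cont=1 payload=0x33=51: acc |= 51<<0 -> acc=51 shift=7
  byte[1]=0xDF cont=1 payload=0x5F=95: acc |= 95<<7 -> acc=12211 shift=14
  byte[2]=0x0F cont=0 payload=0x0F=15: acc |= 15<<14 -> acc=257971 shift=21 [end]
Varint 1: bytes[0:3] = B3 DF 0F -> value 257971 (3 byte(s))
  byte[3]=0x99 cont=1 payload=0x19=25: acc |= 25<<0 -> acc=25 shift=7
  byte[4]=0xC1 cont=1 payload=0x41=65: acc |= 65<<7 -> acc=8345 shift=14
  byte[5]=0x71 cont=0 payload=0x71=113: acc |= 113<<14 -> acc=1859737 shift=21 [end]
Varint 2: bytes[3:6] = 99 C1 71 -> value 1859737 (3 byte(s))
  byte[6]=0xB6 cont=1 payload=0x36=54: acc |= 54<<0 -> acc=54 shift=7
  byte[7]=0xF6 cont=1 payload=0x76=118: acc |= 118<<7 -> acc=15158 shift=14
  byte[8]=0x7D cont=0 payload=0x7D=125: acc |= 125<<14 -> acc=2063158 shift=21 [end]
Varint 3: bytes[6:9] = B6 F6 7D -> value 2063158 (3 byte(s))
  byte[9]=0xA2 cont=1 payload=0x22=34: acc |= 34<<0 -> acc=34 shift=7
  byte[10]=0xF3 cont=1 payload=0x73=115: acc |= 115<<7 -> acc=14754 shift=14
  byte[11]=0x07 cont=0 payload=0x07=7: acc |= 7<<14 -> acc=129442 shift=21 [end]
Varint 4: bytes[9:12] = A2 F3 07 -> value 129442 (3 byte(s))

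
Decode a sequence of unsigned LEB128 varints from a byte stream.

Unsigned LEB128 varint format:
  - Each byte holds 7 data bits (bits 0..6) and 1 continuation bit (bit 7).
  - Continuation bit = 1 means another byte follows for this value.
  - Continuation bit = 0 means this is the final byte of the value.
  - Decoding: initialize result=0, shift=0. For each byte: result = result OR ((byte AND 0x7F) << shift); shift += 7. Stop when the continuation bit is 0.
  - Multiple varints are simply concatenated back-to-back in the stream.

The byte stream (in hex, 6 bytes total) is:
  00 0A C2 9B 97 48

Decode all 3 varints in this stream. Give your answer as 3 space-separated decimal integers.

  byte[0]=0x00 cont=0 payload=0x00=0: acc |= 0<<0 -> acc=0 shift=7 [end]
Varint 1: bytes[0:1] = 00 -> value 0 (1 byte(s))
  byte[1]=0x0A cont=0 payload=0x0A=10: acc |= 10<<0 -> acc=10 shift=7 [end]
Varint 2: bytes[1:2] = 0A -> value 10 (1 byte(s))
  byte[2]=0xC2 cont=1 payload=0x42=66: acc |= 66<<0 -> acc=66 shift=7
  byte[3]=0x9B cont=1 payload=0x1B=27: acc |= 27<<7 -> acc=3522 shift=14
  byte[4]=0x97 cont=1 payload=0x17=23: acc |= 23<<14 -> acc=380354 shift=21
  byte[5]=0x48 cont=0 payload=0x48=72: acc |= 72<<21 -> acc=151375298 shift=28 [end]
Varint 3: bytes[2:6] = C2 9B 97 48 -> value 151375298 (4 byte(s))

Answer: 0 10 151375298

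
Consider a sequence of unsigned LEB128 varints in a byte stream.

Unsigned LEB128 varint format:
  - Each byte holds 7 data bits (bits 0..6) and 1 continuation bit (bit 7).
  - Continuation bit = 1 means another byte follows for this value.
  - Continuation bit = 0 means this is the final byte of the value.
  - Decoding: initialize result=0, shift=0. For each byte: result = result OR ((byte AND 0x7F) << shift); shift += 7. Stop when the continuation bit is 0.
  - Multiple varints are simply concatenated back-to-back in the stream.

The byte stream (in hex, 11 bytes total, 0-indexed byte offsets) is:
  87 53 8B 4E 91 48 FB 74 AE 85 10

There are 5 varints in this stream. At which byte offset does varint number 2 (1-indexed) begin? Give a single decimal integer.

Answer: 2

Derivation:
  byte[0]=0x87 cont=1 payload=0x07=7: acc |= 7<<0 -> acc=7 shift=7
  byte[1]=0x53 cont=0 payload=0x53=83: acc |= 83<<7 -> acc=10631 shift=14 [end]
Varint 1: bytes[0:2] = 87 53 -> value 10631 (2 byte(s))
  byte[2]=0x8B cont=1 payload=0x0B=11: acc |= 11<<0 -> acc=11 shift=7
  byte[3]=0x4E cont=0 payload=0x4E=78: acc |= 78<<7 -> acc=9995 shift=14 [end]
Varint 2: bytes[2:4] = 8B 4E -> value 9995 (2 byte(s))
  byte[4]=0x91 cont=1 payload=0x11=17: acc |= 17<<0 -> acc=17 shift=7
  byte[5]=0x48 cont=0 payload=0x48=72: acc |= 72<<7 -> acc=9233 shift=14 [end]
Varint 3: bytes[4:6] = 91 48 -> value 9233 (2 byte(s))
  byte[6]=0xFB cont=1 payload=0x7B=123: acc |= 123<<0 -> acc=123 shift=7
  byte[7]=0x74 cont=0 payload=0x74=116: acc |= 116<<7 -> acc=14971 shift=14 [end]
Varint 4: bytes[6:8] = FB 74 -> value 14971 (2 byte(s))
  byte[8]=0xAE cont=1 payload=0x2E=46: acc |= 46<<0 -> acc=46 shift=7
  byte[9]=0x85 cont=1 payload=0x05=5: acc |= 5<<7 -> acc=686 shift=14
  byte[10]=0x10 cont=0 payload=0x10=16: acc |= 16<<14 -> acc=262830 shift=21 [end]
Varint 5: bytes[8:11] = AE 85 10 -> value 262830 (3 byte(s))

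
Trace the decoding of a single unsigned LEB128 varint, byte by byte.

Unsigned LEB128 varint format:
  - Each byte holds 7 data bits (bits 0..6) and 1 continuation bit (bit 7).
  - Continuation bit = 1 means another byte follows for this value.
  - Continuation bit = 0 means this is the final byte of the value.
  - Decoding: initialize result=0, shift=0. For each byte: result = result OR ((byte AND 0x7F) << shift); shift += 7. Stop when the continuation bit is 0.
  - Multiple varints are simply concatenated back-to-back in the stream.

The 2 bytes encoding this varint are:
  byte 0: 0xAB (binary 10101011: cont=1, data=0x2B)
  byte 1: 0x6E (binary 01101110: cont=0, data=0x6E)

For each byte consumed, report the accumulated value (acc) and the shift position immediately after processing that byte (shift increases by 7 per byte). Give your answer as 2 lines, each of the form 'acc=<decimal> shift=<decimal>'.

Answer: acc=43 shift=7
acc=14123 shift=14

Derivation:
byte 0=0xAB: payload=0x2B=43, contrib = 43<<0 = 43; acc -> 43, shift -> 7
byte 1=0x6E: payload=0x6E=110, contrib = 110<<7 = 14080; acc -> 14123, shift -> 14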